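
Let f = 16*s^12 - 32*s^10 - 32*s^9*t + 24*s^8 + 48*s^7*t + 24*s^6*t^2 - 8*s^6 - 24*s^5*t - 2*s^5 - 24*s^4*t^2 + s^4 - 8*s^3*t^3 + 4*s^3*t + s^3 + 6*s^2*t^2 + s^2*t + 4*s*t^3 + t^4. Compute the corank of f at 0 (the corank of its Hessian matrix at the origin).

2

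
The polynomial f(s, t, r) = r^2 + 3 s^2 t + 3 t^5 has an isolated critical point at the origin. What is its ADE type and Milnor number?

Type D_6, Milnor number mu = 6.

The Hessian of f at 0 has rank 1. Corank 2; j^3 = 3*s^2*t has shape L^2 M (L != M), so D-series; mu = 6 gives D_6.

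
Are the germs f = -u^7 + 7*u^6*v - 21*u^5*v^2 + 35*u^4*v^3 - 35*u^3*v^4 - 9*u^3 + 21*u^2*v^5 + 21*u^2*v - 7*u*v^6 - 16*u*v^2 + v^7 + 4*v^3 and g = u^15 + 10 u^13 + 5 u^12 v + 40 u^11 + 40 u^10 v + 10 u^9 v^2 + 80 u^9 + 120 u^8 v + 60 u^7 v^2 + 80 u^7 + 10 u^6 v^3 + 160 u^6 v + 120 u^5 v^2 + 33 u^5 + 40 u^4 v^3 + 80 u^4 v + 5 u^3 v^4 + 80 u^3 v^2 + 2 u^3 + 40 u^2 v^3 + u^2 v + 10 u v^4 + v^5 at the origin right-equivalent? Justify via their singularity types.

No.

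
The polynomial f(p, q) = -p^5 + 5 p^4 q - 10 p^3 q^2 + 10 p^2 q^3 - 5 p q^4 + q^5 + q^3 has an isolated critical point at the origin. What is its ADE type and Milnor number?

The Hessian of f at 0 has rank 0. Corank 2; j^3 = q^3 is a perfect cube, so E-series; the 5-jet and mu = 8 give E_8.

Type E_8, Milnor number mu = 8.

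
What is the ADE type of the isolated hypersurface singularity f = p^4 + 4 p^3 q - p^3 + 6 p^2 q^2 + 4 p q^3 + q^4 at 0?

E6

The Hessian of f at 0 has rank 0. Corank 2; j^3 = -p^3 is a perfect cube, so E-series; the 4-jet and mu = 6 give E_6.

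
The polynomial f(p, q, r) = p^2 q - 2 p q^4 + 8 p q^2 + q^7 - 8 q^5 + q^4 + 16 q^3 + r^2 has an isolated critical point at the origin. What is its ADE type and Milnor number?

The Hessian of f at 0 is [[0, 0, 0], [0, 0, 0], [0, 0, 2]] with rank 1, so corank 2. A Groebner basis of the Jacobian ideal J(f) in C{p,q,r} is {p^3 - 16*p^2 + 256*q^2, p^2/4 + q^3 - 4*q^2, p*q + 4*q^2, r}; counting standard monomials gives mu = 5. Corank 2; j^3 = q*(p + 4*q)^2 has shape L^2 M (L != M), so D-series; mu = 5 gives D_5.

Type D_{5}, Milnor number mu = 5.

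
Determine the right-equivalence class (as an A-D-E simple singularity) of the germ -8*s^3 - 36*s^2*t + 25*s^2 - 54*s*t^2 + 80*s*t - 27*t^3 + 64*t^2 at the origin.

A_2

The Hessian of f at 0 is [[50, 80], [80, 128]] with rank 1, so corank 1. A Groebner basis of the Jacobian ideal J(f) in C{s,t} is {t^2, s + 8*t/5}; counting standard monomials gives mu = 2. Corank 1: A-series; mu = 2 gives A_2.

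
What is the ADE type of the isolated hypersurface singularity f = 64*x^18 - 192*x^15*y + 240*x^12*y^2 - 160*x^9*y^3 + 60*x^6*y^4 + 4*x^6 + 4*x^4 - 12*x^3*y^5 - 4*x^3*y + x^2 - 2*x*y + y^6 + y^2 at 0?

The Hessian of f at 0 has rank 1. Corank 1: A-series; mu = 5 gives A_5.

A_{5}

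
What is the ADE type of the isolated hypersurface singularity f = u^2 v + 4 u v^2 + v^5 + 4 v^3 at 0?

The Hessian of f at 0 has rank 0. Corank 2; j^3 = v*(u + 2*v)^2 has shape L^2 M (L != M), so D-series; mu = 6 gives D_6.

D_{6}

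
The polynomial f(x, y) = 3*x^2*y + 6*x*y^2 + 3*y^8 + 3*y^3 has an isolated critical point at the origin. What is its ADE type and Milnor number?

Type D_9, Milnor number mu = 9.

The Hessian of f at 0 has rank 0. Corank 2; j^3 = 3*y*(x + y)^2 has shape L^2 M (L != M), so D-series; mu = 9 gives D_9.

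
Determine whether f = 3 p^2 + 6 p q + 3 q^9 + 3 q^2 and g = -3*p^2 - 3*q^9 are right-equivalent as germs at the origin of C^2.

Yes.

The Hessian of f at 0 is [[6, 6], [6, 6]] with rank 1, so corank 1. A Groebner basis of the Jacobian ideal J(f) in C{p,q} is {q^8, p + q}; counting standard monomials gives mu = 8. Corank 1: A-series; mu = 8 gives A_8. The Hessian of g at 0 is [[-6, 0], [0, 0]] with rank 1, so corank 1. A Groebner basis of the Jacobian ideal J(g) in C{p,q} is {q^8, p}; counting standard monomials gives mu = 8. Corank 1: A-series; mu = 8 gives A_8. Both have type A_8, hence right-equivalent.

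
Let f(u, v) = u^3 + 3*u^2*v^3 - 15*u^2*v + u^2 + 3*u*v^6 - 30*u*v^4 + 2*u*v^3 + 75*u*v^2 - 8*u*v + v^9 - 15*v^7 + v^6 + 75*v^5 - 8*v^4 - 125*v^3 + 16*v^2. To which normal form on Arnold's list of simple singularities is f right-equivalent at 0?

A_2

The Hessian of f at 0 has rank 1. Corank 1: A-series; mu = 2 gives A_2.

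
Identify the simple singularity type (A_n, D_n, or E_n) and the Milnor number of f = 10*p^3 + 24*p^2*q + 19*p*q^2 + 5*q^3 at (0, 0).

Type D4, Milnor number mu = 4.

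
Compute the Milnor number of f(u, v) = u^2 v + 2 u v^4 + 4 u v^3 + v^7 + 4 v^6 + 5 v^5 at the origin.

6

The Hessian of f at 0 is [[0, 0], [0, 0]] with rank 0, so corank 2. A Groebner basis of the Jacobian ideal J(f) in C{u,v} is {u^3, u^2*v, -2*u^2 + u*v^2, -u^2/2 + u*v/2 + v^3}; counting standard monomials gives mu = 6. Corank 2; j^3 = u^2*v has shape L^2 M (L != M), so D-series; mu = 6 gives D_6.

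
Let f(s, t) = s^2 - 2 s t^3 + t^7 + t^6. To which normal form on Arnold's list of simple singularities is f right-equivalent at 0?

A_6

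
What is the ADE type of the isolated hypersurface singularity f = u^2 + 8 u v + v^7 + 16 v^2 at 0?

The Hessian of f at 0 is [[2, 8], [8, 32]] with rank 1, so corank 1. A Groebner basis of the Jacobian ideal J(f) in C{u,v} is {v^6, u + 4*v}; counting standard monomials gives mu = 6. Corank 1: A-series; mu = 6 gives A_6.

A6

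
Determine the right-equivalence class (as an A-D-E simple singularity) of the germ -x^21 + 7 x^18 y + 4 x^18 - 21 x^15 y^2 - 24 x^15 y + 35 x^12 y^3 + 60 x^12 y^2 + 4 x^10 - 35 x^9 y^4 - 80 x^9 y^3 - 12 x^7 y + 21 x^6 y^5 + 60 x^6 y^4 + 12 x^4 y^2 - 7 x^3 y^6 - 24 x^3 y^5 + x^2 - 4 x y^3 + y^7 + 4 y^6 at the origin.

The Hessian of f at 0 has rank 1. Corank 1: A-series; mu = 6 gives A_6.

A_{6}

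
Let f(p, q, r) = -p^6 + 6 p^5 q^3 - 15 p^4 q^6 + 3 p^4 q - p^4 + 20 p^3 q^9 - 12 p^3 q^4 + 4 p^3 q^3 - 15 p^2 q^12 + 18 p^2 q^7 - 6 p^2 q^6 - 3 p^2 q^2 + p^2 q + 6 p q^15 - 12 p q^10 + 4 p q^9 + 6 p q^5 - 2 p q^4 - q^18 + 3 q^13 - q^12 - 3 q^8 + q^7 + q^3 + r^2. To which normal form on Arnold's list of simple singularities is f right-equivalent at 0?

The Hessian of f at 0 has rank 1. Corank 2; j^3 = q*(p^2 + q^2) splits into three distinct lines over C (the quadratic factor has nonzero discriminant), so D_4.

D_{4}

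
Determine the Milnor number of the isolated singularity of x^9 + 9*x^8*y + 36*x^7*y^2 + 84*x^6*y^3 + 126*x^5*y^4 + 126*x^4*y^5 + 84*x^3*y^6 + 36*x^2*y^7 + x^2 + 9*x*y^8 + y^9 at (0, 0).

The Hessian of f at 0 has rank 1. Corank 1: A-series; mu = 8 gives A_8.

8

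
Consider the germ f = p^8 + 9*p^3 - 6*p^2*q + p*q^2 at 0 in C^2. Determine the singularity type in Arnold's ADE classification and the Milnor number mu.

Type D_9, Milnor number mu = 9.

The Hessian of f at 0 has rank 0. Corank 2; j^3 = p*(3*p - q)^2 has shape L^2 M (L != M), so D-series; mu = 9 gives D_9.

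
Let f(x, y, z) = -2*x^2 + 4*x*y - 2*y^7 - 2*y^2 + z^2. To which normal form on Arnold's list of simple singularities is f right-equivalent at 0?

A_6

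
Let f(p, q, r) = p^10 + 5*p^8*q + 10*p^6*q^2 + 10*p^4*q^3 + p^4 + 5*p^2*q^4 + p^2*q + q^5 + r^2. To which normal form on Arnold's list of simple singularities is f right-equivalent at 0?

D_6

The Hessian of f at 0 is [[0, 0, 0], [0, 0, 0], [0, 0, 2]] with rank 1, so corank 2. A Groebner basis of the Jacobian ideal J(f) in C{p,q,r} is {p^2/5 + q^4, p^3, p*q, r}; counting standard monomials gives mu = 6. Corank 2; j^3 = p^2*q has shape L^2 M (L != M), so D-series; mu = 6 gives D_6.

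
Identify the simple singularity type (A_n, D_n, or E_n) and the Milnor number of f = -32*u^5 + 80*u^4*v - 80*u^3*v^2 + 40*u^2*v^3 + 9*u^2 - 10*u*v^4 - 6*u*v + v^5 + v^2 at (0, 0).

Type A_4, Milnor number mu = 4.

The Hessian of f at 0 has rank 1. Corank 1: A-series; mu = 4 gives A_4.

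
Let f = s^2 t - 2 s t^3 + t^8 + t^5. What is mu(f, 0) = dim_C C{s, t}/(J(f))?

The Hessian of f at 0 is [[0, 0], [0, 0]] with rank 0, so corank 2. A Groebner basis of the Jacobian ideal J(f) in C{s,t} is {s^4, s^3*t + s^2/8 - s*t^2/8, -s^3 + s^2*t^2, -s*t + t^3}; counting standard monomials gives mu = 9. Corank 2; j^3 = s^2*t has shape L^2 M (L != M), so D-series; mu = 9 gives D_9.

9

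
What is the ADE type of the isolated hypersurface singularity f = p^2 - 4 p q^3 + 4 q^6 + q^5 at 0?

The Hessian of f at 0 is [[2, 0], [0, 0]] with rank 1, so corank 1. A Groebner basis of the Jacobian ideal J(f) in C{p,q} is {-p/2 + q^3, p^2, p*q}; counting standard monomials gives mu = 4. Corank 1: A-series; mu = 4 gives A_4.

A_{4}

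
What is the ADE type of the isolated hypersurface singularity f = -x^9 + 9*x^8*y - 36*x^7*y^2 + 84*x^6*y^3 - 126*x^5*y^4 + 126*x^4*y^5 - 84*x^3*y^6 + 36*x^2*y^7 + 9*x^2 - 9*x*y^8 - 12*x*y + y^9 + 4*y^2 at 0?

A_8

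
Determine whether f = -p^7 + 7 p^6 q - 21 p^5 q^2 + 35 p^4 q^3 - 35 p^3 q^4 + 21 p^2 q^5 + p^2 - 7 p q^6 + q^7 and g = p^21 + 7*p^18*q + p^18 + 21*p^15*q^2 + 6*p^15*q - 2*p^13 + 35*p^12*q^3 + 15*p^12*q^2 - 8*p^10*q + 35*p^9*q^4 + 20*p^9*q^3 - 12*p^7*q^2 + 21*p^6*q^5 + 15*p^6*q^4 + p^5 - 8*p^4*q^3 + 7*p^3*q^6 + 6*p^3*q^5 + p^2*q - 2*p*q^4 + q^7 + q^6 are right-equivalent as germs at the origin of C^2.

The Hessian of f at 0 is [[2, 0], [0, 0]] with rank 1, so corank 1. A Groebner basis of the Jacobian ideal J(f) in C{p,q} is {q^6, p}; counting standard monomials gives mu = 6. Corank 1: A-series; mu = 6 gives A_6. The Hessian of g at 0 is [[0, 0], [0, 0]] with rank 0, so corank 2. A Groebner basis of the Jacobian ideal J(g) in C{p,q} is {-p*q + q^4, p^3, p^2*q, p^2/6 + p*q^2}; counting standard monomials gives mu = 7. Corank 2; j^3 = p^2*q has shape L^2 M (L != M), so D-series; mu = 7 gives D_7. f is A_6 but g is D_7, hence not right-equivalent.

No.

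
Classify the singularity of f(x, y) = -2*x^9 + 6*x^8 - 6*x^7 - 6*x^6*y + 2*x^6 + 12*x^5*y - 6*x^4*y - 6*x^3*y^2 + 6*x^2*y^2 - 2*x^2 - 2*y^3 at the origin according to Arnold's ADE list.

A2

The Hessian of f at 0 is [[-4, 0], [0, 0]] with rank 1, so corank 1. A Groebner basis of the Jacobian ideal J(f) in C{x,y} is {y^2, x}; counting standard monomials gives mu = 2. Corank 1: A-series; mu = 2 gives A_2.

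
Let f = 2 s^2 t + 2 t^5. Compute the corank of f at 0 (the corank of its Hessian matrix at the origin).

2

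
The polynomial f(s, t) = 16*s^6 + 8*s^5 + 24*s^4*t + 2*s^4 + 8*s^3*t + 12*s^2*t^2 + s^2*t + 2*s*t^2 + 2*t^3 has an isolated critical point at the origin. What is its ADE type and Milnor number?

The Hessian of f at 0 is [[0, 0], [0, 0]] with rank 0, so corank 2. A Groebner basis of the Jacobian ideal J(f) in C{s,t} is {t^3, s^2 + 2*t^2, s*t + t^2}; counting standard monomials gives mu = 4. Corank 2; j^3 = t*(s^2 + 2*s*t + 2*t^2) splits into three distinct lines over C (the quadratic factor has nonzero discriminant), so D_4.

Type D_{4}, Milnor number mu = 4.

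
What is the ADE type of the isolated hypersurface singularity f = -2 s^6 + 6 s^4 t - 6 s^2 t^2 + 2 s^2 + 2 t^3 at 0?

The Hessian of f at 0 has rank 1. Corank 1: A-series; mu = 2 gives A_2.

A_{2}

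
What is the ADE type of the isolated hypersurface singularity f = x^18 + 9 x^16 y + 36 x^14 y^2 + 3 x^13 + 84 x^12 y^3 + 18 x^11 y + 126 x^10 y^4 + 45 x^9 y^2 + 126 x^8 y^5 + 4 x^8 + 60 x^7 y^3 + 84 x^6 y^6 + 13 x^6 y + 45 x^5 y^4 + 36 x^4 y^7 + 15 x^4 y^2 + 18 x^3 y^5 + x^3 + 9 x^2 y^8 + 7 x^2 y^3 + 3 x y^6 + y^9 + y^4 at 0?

E_{6}

The Hessian of f at 0 has rank 0. Corank 2; j^3 = x^3 is a perfect cube, so E-series; the 4-jet and mu = 6 give E_6.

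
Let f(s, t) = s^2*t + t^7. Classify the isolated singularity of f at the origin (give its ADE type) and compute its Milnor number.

Type D_{8}, Milnor number mu = 8.

The Hessian of f at 0 has rank 0. Corank 2; j^3 = s^2*t has shape L^2 M (L != M), so D-series; mu = 8 gives D_8.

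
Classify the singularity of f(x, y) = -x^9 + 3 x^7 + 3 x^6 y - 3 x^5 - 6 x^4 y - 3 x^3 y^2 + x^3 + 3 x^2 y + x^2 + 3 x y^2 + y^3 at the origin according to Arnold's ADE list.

A_2

The Hessian of f at 0 has rank 1. Corank 1: A-series; mu = 2 gives A_2.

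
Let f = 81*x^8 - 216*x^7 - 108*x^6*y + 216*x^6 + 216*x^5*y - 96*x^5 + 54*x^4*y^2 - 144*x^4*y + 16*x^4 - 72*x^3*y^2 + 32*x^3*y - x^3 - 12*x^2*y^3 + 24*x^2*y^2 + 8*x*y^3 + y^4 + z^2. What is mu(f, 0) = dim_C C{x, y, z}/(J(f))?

6

The Hessian of f at 0 has rank 1. Corank 2; j^3 = -x^3 is a perfect cube, so E-series; the 4-jet and mu = 6 give E_6.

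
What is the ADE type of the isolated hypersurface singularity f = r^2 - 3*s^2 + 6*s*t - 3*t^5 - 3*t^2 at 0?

The Hessian of f at 0 has rank 2. Corank 1: A-series; mu = 4 gives A_4.

A_4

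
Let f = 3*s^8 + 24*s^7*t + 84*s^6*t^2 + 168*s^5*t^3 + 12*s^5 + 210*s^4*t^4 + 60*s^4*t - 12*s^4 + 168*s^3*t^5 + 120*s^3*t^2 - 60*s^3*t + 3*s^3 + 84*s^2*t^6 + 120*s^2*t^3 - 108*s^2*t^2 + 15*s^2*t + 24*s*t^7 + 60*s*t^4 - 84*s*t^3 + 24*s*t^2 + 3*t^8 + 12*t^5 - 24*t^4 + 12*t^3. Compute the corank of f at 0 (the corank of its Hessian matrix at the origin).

2

Hessian at 0 has rank 0.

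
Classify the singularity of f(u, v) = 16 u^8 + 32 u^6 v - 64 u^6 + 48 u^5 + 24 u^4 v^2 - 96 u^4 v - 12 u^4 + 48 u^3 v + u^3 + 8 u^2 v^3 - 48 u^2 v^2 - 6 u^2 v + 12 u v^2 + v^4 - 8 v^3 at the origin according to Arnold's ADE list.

E_{6}

The Hessian of f at 0 has rank 0. Corank 2; j^3 = (u - 2*v)^3 is a perfect cube, so E-series; the 4-jet and mu = 6 give E_6.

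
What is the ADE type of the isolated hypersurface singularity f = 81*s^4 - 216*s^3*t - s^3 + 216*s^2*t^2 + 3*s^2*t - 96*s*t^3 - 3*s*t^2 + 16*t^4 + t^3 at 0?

E6

The Hessian of f at 0 has rank 0. Corank 2; j^3 = -(s - t)^3 is a perfect cube, so E-series; the 4-jet and mu = 6 give E_6.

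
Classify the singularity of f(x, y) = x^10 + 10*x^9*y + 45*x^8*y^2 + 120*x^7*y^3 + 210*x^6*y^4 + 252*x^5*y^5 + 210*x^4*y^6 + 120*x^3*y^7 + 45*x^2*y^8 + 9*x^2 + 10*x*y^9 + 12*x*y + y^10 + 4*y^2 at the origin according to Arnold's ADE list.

The Hessian of f at 0 is [[18, 12], [12, 8]] with rank 1, so corank 1. A Groebner basis of the Jacobian ideal J(f) in C{x,y} is {y^9, x + 2*y/3}; counting standard monomials gives mu = 9. Corank 1: A-series; mu = 9 gives A_9.

A_{9}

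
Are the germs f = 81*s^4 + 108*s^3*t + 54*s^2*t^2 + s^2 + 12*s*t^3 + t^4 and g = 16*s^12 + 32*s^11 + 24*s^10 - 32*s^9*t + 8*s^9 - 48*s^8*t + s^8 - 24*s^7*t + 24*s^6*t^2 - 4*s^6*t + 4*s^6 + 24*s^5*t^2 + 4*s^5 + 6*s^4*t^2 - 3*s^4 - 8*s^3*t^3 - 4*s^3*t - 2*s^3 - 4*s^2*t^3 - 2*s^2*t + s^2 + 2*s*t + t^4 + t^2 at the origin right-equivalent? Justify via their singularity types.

Yes.

The Hessian of f at 0 has rank 1. Corank 1: A-series; mu = 3 gives A_3. The Hessian of g at 0 has rank 1. Corank 1: A-series; mu = 3 gives A_3. Both have type A_3, hence right-equivalent.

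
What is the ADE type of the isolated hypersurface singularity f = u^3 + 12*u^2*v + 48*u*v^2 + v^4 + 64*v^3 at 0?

E_6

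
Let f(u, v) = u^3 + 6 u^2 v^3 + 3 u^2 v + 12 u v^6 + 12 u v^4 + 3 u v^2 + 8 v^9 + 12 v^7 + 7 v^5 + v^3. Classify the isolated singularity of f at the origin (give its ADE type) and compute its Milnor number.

The Hessian of f at 0 is [[0, 0], [0, 0]] with rank 0, so corank 2. A Groebner basis of the Jacobian ideal J(f) in C{u,v} is {u^2/4 + u*v^3 + u*v/2 + v^2/4, v^4, u^3 - 3*u*v^2 - 2*v^3, u^2*v + 2*u*v^2 + v^3}; counting standard monomials gives mu = 8. Corank 2; j^3 = (u + v)^3 is a perfect cube, so E-series; the 5-jet and mu = 8 give E_8.

Type E8, Milnor number mu = 8.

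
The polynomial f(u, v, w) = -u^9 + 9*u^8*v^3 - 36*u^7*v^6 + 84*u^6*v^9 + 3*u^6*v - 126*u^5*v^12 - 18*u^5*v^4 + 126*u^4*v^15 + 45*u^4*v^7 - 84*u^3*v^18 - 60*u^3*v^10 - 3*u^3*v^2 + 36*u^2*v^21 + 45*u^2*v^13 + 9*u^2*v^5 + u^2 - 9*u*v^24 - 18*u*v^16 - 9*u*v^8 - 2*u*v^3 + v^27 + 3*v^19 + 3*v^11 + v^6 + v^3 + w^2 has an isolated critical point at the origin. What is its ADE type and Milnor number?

The Hessian of f at 0 is [[2, 0, 0], [0, 0, 0], [0, 0, 2]] with rank 2, so corank 1. A Groebner basis of the Jacobian ideal J(f) in C{u,v,w} is {v^2, u, w}; counting standard monomials gives mu = 2. Corank 1: A-series; mu = 2 gives A_2.

Type A_2, Milnor number mu = 2.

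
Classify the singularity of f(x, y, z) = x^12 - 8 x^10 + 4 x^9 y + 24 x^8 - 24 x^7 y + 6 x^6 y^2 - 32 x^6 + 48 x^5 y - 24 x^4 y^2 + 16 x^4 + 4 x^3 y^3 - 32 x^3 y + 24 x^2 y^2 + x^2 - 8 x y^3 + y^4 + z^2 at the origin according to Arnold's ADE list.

A_3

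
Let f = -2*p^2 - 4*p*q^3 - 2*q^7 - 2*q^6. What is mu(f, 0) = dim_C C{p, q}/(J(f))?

The Hessian of f at 0 is [[-4, 0], [0, 0]] with rank 1, so corank 1. A Groebner basis of the Jacobian ideal J(f) in C{p,q} is {p + q^3, p^2}; counting standard monomials gives mu = 6. Corank 1: A-series; mu = 6 gives A_6.

6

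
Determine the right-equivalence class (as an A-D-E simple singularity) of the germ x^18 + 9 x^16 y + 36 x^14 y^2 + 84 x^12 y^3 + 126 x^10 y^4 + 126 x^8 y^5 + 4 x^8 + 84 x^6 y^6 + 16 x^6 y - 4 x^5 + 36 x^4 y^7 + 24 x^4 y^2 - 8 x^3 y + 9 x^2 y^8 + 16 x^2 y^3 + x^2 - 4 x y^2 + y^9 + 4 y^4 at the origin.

A_8

The Hessian of f at 0 has rank 1. Corank 1: A-series; mu = 8 gives A_8.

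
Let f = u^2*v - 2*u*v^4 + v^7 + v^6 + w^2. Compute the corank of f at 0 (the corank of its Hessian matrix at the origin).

2

Hessian at 0 has rank 1.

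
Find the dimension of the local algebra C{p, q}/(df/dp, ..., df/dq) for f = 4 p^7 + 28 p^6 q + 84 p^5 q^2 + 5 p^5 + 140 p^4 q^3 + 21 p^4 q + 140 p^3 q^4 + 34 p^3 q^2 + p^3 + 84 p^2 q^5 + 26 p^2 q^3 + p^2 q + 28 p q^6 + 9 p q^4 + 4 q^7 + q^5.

6

The Hessian of f at 0 has rank 0. Corank 2; j^3 = p^2*(p + q) has shape L^2 M (L != M), so D-series; mu = 6 gives D_6.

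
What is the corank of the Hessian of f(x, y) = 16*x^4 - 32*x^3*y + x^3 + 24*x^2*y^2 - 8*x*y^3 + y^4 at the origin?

2

Hessian at 0 has rank 0.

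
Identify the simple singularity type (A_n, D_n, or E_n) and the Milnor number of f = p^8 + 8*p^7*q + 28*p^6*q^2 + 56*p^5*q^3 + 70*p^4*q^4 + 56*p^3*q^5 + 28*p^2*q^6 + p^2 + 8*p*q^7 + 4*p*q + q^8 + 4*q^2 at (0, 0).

The Hessian of f at 0 has rank 1. Corank 1: A-series; mu = 7 gives A_7.

Type A7, Milnor number mu = 7.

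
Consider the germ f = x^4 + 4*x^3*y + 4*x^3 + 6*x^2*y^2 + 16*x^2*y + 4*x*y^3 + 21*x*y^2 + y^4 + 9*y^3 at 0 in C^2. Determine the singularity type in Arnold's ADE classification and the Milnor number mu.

Type D5, Milnor number mu = 5.

The Hessian of f at 0 has rank 0. Corank 2; j^3 = (x + y)*(2*x + 3*y)^2 has shape L^2 M (L != M), so D-series; mu = 5 gives D_5.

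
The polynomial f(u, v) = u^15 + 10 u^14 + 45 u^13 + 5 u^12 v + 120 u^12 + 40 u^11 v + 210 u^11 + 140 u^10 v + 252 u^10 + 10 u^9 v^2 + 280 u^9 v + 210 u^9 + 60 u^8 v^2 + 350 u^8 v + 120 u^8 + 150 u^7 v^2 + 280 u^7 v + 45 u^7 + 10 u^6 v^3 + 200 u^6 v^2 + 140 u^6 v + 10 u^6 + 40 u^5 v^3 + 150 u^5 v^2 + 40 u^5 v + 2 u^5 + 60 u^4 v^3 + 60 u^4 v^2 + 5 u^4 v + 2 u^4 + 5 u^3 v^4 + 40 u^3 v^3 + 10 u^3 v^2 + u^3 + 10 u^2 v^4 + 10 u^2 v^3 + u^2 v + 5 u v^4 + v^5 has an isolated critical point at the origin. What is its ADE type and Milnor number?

Type D6, Milnor number mu = 6.

The Hessian of f at 0 has rank 0. Corank 2; j^3 = u^2*(u + v) has shape L^2 M (L != M), so D-series; mu = 6 gives D_6.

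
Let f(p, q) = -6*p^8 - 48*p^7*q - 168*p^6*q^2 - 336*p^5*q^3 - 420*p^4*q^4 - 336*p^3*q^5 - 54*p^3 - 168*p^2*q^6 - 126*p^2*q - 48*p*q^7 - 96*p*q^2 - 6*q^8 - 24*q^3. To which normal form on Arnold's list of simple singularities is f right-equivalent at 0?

D9

The Hessian of f at 0 has rank 0. Corank 2; j^3 = -6*(p + q)*(3*p + 2*q)^2 has shape L^2 M (L != M), so D-series; mu = 9 gives D_9.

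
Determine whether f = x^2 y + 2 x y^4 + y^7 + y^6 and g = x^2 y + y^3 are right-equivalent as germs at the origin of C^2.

The Hessian of f at 0 is [[0, 0], [0, 0]] with rank 0, so corank 2. A Groebner basis of the Jacobian ideal J(f) in C{x,y} is {x*y + y^4, x^3, x^2*y, -x^2/6 + x*y^2}; counting standard monomials gives mu = 7. Corank 2; j^3 = x^2*y has shape L^2 M (L != M), so D-series; mu = 7 gives D_7. The Hessian of g at 0 is [[0, 0], [0, 0]] with rank 0, so corank 2. A Groebner basis of the Jacobian ideal J(g) in C{x,y} is {y^3, x^2 + 3*y^2, x*y}; counting standard monomials gives mu = 4. Corank 2; j^3 = y*(x^2 + y^2) splits into three distinct lines over C (the quadratic factor has nonzero discriminant), so D_4. f is D_7 but g is D_4, hence not right-equivalent.

No.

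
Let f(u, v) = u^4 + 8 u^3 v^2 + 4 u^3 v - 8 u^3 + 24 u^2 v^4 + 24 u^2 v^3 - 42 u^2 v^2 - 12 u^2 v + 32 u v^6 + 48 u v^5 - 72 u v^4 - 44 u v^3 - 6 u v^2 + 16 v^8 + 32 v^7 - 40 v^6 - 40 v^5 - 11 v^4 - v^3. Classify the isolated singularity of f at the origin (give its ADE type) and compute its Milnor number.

Type E_6, Milnor number mu = 6.

The Hessian of f at 0 has rank 0. Corank 2; j^3 = -(2*u + v)^3 is a perfect cube, so E-series; the 4-jet and mu = 6 give E_6.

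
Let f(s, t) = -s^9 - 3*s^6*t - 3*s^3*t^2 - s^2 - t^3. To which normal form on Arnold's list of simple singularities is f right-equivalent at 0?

The Hessian of f at 0 has rank 1. Corank 1: A-series; mu = 2 gives A_2.

A_2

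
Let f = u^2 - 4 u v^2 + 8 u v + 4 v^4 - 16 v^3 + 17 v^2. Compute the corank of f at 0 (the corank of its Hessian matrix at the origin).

0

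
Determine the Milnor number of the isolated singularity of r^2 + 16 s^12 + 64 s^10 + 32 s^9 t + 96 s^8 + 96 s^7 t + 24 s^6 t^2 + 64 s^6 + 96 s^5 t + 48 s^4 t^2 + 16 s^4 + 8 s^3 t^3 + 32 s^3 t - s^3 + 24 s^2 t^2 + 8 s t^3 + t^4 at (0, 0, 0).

6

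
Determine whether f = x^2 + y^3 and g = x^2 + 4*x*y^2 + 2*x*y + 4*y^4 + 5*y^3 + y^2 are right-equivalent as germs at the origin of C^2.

Yes.

The Hessian of f at 0 has rank 1. Corank 1: A-series; mu = 2 gives A_2. The Hessian of g at 0 has rank 1. Corank 1: A-series; mu = 2 gives A_2. Both have type A_2, hence right-equivalent.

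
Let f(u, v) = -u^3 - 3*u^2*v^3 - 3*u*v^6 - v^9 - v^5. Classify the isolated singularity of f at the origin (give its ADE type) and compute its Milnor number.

Type E_{8}, Milnor number mu = 8.

The Hessian of f at 0 has rank 0. Corank 2; j^3 = -u^3 is a perfect cube, so E-series; the 5-jet and mu = 8 give E_8.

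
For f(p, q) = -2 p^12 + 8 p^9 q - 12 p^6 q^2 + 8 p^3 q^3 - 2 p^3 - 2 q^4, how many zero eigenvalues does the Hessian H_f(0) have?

2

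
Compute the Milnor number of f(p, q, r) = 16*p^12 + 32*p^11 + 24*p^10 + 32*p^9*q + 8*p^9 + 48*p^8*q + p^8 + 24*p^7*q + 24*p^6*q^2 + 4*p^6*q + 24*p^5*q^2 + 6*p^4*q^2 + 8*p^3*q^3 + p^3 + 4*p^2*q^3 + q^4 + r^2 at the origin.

The Hessian of f at 0 has rank 1. Corank 2; j^3 = p^3 is a perfect cube, so E-series; the 4-jet and mu = 6 give E_6.

6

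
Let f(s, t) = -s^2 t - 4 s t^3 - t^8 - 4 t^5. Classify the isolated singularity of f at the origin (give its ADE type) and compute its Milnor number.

Type D_9, Milnor number mu = 9.

The Hessian of f at 0 is [[0, 0], [0, 0]] with rank 0, so corank 2. A Groebner basis of the Jacobian ideal J(f) in C{s,t} is {s^4, s^3*t - s^2 - 2*s*t^2, s^3/2 + s^2*t^2, s*t/2 + t^3}; counting standard monomials gives mu = 9. Corank 2; j^3 = -s^2*t has shape L^2 M (L != M), so D-series; mu = 9 gives D_9.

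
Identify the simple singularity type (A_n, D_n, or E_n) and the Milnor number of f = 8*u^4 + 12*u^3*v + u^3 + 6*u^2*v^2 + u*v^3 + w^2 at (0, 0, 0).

Type E_{7}, Milnor number mu = 7.

The Hessian of f at 0 has rank 1. Corank 2; j^3 = u^3 is a perfect cube, so E-series; the 4-jet and mu = 7 give E_7.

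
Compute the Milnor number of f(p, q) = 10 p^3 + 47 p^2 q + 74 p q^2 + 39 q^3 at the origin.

4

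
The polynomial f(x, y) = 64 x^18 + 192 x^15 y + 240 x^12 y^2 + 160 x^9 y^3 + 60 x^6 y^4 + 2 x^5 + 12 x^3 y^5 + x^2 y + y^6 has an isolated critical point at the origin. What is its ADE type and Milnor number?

Type D7, Milnor number mu = 7.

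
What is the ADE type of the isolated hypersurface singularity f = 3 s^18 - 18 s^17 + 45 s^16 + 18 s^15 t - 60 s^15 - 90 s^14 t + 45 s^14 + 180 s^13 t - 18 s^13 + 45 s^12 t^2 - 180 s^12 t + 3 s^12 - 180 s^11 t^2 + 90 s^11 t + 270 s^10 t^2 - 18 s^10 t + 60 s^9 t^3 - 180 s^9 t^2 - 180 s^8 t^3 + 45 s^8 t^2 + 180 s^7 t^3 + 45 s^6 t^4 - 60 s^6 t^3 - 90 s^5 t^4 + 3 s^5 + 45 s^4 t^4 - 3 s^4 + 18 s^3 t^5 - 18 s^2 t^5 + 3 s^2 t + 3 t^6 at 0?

The Hessian of f at 0 is [[0, 0], [0, 0]] with rank 0, so corank 2. A Groebner basis of the Jacobian ideal J(f) in C{s,t} is {s^2/6 + t^5, s^3, s*t}; counting standard monomials gives mu = 7. Corank 2; j^3 = 3*s^2*t has shape L^2 M (L != M), so D-series; mu = 7 gives D_7.

D_{7}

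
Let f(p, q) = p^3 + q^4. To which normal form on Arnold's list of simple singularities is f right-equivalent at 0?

E_{6}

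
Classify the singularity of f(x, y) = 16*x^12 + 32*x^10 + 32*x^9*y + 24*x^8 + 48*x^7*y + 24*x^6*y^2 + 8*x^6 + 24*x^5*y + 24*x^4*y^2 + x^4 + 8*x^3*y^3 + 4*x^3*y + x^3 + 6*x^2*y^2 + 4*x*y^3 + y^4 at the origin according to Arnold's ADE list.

The Hessian of f at 0 has rank 0. Corank 2; j^3 = x^3 is a perfect cube, so E-series; the 4-jet and mu = 6 give E_6.

E6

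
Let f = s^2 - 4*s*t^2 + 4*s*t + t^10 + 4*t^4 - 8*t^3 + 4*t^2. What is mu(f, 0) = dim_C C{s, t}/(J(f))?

9

The Hessian of f at 0 is [[2, 4], [4, 8]] with rank 1, so corank 1. A Groebner basis of the Jacobian ideal J(f) in C{s,t} is {s^5 - 20*s^4 - 120*s^3*t - 140*s^3 - 432*s^2*t - 184*s^2 - 432*s*t - 64*s - 128*t, s^4*t + 4*s^4 + 20*s^3*t + 20*s^3 + 60*s^2*t + 24*s^2 + 56*s*t + 8*s + 16*t, -s/2 + t^2 - t}; counting standard monomials gives mu = 9. Corank 1: A-series; mu = 9 gives A_9.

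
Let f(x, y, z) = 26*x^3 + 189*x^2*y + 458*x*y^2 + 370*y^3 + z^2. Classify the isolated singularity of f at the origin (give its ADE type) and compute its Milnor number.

Type D4, Milnor number mu = 4.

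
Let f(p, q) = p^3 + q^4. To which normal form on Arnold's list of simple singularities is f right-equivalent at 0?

E_6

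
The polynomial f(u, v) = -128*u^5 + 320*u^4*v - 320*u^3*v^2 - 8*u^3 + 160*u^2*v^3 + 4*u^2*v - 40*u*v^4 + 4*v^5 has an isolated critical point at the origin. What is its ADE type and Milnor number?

Type D_{6}, Milnor number mu = 6.

The Hessian of f at 0 is [[0, 0], [0, 0]] with rank 0, so corank 2. A Groebner basis of the Jacobian ideal J(f) in C{u,v} is {u*v/10 + v^4, u*v^2, u^2 - u*v/2}; counting standard monomials gives mu = 6. Corank 2; j^3 = -4*u^2*(2*u - v) has shape L^2 M (L != M), so D-series; mu = 6 gives D_6.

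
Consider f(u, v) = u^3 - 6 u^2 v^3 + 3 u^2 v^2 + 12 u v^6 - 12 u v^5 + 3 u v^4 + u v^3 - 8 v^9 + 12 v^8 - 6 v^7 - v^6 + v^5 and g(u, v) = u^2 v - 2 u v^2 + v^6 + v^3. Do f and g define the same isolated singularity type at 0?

No.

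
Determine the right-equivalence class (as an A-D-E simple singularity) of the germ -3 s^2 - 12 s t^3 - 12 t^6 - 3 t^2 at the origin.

The Hessian of f at 0 has rank 2. Corank 0: nondegenerate Morse point, so A_1.

A1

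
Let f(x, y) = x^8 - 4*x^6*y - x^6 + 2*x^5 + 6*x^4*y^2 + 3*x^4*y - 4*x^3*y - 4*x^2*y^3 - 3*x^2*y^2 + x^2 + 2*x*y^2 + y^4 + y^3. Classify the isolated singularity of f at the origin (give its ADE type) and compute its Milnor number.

Type A_{2}, Milnor number mu = 2.

The Hessian of f at 0 has rank 1. Corank 1: A-series; mu = 2 gives A_2.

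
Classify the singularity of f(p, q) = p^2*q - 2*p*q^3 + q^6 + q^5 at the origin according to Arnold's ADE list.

D7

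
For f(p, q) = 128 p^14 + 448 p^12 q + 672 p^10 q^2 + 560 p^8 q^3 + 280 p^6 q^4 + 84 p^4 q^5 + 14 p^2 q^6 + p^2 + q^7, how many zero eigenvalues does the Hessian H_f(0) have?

1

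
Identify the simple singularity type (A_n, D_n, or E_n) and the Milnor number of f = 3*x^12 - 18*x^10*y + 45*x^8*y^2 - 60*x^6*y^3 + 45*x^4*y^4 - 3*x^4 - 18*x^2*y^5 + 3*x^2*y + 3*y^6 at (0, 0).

The Hessian of f at 0 has rank 0. Corank 2; j^3 = 3*x^2*y has shape L^2 M (L != M), so D-series; mu = 7 gives D_7.

Type D_7, Milnor number mu = 7.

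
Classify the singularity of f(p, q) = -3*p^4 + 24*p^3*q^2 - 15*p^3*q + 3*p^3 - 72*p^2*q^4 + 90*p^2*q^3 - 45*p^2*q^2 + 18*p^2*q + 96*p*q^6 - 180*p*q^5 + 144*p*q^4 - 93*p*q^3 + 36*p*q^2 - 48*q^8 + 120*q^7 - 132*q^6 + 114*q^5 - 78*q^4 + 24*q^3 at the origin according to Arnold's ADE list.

E_7

The Hessian of f at 0 has rank 0. Corank 2; j^3 = 3*(p + 2*q)^3 is a perfect cube, so E-series; the 4-jet and mu = 7 give E_7.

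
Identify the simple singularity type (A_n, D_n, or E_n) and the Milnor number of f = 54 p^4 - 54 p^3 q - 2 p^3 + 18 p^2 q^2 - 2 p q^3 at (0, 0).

Type E_7, Milnor number mu = 7.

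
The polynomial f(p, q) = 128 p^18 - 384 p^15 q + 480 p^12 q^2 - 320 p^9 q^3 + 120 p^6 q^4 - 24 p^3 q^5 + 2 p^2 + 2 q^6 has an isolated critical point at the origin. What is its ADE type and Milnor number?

The Hessian of f at 0 is [[4, 0], [0, 0]] with rank 1, so corank 1. A Groebner basis of the Jacobian ideal J(f) in C{p,q} is {q^5, p}; counting standard monomials gives mu = 5. Corank 1: A-series; mu = 5 gives A_5.

Type A_{5}, Milnor number mu = 5.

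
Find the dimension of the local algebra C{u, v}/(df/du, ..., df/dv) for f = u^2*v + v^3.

4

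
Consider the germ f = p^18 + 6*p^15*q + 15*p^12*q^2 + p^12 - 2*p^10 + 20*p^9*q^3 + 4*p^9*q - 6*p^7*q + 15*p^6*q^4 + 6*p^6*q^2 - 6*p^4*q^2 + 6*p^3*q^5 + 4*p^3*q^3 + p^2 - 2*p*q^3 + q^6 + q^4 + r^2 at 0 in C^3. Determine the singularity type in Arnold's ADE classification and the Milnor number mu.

Type A3, Milnor number mu = 3.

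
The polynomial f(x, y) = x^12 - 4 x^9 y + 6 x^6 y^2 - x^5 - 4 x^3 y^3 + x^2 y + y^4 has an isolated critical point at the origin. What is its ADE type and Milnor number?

The Hessian of f at 0 has rank 0. Corank 2; j^3 = x^2*y has shape L^2 M (L != M), so D-series; mu = 5 gives D_5.

Type D_5, Milnor number mu = 5.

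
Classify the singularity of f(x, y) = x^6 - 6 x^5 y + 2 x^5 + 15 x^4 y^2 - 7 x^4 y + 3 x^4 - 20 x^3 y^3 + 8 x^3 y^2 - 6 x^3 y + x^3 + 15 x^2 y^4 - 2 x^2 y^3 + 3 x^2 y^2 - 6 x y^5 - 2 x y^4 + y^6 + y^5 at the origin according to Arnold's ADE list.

E_8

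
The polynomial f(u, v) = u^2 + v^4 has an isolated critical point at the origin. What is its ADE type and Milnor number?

The Hessian of f at 0 is [[2, 0], [0, 0]] with rank 1, so corank 1. A Groebner basis of the Jacobian ideal J(f) in C{u,v} is {v^3, u}; counting standard monomials gives mu = 3. Corank 1: A-series; mu = 3 gives A_3.

Type A3, Milnor number mu = 3.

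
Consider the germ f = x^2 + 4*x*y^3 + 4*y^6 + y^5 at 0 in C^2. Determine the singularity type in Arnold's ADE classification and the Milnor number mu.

Type A4, Milnor number mu = 4.

The Hessian of f at 0 has rank 1. Corank 1: A-series; mu = 4 gives A_4.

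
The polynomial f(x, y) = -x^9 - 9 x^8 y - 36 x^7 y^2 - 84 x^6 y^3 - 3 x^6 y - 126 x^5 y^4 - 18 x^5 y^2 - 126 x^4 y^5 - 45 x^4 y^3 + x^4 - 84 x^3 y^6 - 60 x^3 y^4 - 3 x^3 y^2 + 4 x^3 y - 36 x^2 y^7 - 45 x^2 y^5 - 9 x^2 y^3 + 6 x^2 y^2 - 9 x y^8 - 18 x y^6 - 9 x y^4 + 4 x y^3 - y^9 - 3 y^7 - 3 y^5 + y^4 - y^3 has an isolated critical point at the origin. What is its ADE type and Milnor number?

Type E_6, Milnor number mu = 6.

The Hessian of f at 0 has rank 0. Corank 2; j^3 = -y^3 is a perfect cube, so E-series; the 4-jet and mu = 6 give E_6.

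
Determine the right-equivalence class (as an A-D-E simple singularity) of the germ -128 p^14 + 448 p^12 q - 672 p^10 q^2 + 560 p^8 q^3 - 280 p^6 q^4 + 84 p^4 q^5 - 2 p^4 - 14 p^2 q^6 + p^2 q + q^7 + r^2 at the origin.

D8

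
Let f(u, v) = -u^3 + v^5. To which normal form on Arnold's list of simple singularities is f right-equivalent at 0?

The Hessian of f at 0 has rank 0. Corank 2; j^3 = -u^3 is a perfect cube, so E-series; the 5-jet and mu = 8 give E_8.

E_{8}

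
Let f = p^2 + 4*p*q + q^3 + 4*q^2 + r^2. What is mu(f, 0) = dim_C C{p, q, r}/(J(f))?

The Hessian of f at 0 has rank 2. Corank 1: A-series; mu = 2 gives A_2.

2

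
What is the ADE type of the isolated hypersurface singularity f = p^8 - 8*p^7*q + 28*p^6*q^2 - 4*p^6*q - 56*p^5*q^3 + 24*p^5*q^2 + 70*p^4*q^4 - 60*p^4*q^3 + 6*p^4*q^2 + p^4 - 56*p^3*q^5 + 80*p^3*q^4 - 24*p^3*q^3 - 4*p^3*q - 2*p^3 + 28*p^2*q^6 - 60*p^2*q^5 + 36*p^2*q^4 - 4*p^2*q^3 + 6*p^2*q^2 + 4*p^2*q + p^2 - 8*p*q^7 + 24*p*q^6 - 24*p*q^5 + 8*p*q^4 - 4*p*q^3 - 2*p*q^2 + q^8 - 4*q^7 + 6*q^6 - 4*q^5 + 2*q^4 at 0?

A_{3}

The Hessian of f at 0 has rank 1. Corank 1: A-series; mu = 3 gives A_3.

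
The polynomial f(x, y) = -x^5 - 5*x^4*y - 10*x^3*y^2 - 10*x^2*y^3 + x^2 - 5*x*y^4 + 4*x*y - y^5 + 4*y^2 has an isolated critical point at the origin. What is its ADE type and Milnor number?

The Hessian of f at 0 has rank 1. Corank 1: A-series; mu = 4 gives A_4.

Type A_4, Milnor number mu = 4.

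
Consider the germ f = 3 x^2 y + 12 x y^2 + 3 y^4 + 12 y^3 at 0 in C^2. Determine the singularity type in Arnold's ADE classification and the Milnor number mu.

Type D_{5}, Milnor number mu = 5.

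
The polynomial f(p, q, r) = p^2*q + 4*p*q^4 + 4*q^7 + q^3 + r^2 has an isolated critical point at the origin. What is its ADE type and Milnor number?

Type D_4, Milnor number mu = 4.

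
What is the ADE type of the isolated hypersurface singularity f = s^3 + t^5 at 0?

The Hessian of f at 0 has rank 0. Corank 2; j^3 = s^3 is a perfect cube, so E-series; the 5-jet and mu = 8 give E_8.

E_{8}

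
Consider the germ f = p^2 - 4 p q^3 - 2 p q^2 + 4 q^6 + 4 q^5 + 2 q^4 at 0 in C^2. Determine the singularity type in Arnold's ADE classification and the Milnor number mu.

Type A3, Milnor number mu = 3.

The Hessian of f at 0 is [[2, 0], [0, 0]] with rank 1, so corank 1. A Groebner basis of the Jacobian ideal J(f) in C{p,q} is {p^2, p*q, -p + q^2}; counting standard monomials gives mu = 3. Corank 1: A-series; mu = 3 gives A_3.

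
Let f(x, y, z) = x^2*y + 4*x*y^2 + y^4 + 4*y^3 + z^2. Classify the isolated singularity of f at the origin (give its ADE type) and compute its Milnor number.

Type D_{5}, Milnor number mu = 5.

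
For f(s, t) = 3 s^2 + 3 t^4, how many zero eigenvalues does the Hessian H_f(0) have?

1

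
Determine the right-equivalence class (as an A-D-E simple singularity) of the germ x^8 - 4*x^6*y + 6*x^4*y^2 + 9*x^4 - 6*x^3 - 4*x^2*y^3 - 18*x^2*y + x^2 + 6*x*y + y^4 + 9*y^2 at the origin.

The Hessian of f at 0 has rank 1. Corank 1: A-series; mu = 3 gives A_3.

A_3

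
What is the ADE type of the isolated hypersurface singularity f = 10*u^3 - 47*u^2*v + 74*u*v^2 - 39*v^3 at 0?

The Hessian of f at 0 is [[0, 0], [0, 0]] with rank 0, so corank 2. A Groebner basis of the Jacobian ideal J(f) in C{u,v} is {v^3, u^2 - 23*v^2/11, u*v - 16*v^2/11}; counting standard monomials gives mu = 4. Corank 2; j^3 = (2*u - 3*v)*(5*u^2 - 16*u*v + 13*v^2) splits into three distinct lines over C (the quadratic factor has nonzero discriminant), so D_4.

D_4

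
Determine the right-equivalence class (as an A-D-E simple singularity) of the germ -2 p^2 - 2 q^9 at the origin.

A_8

The Hessian of f at 0 has rank 1. Corank 1: A-series; mu = 8 gives A_8.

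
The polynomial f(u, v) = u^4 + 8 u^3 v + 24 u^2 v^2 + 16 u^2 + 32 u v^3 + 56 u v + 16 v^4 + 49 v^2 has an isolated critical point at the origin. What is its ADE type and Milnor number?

Type A3, Milnor number mu = 3.

The Hessian of f at 0 is [[32, 56], [56, 98]] with rank 1, so corank 1. A Groebner basis of the Jacobian ideal J(f) in C{u,v} is {v^3, u + 7*v/4}; counting standard monomials gives mu = 3. Corank 1: A-series; mu = 3 gives A_3.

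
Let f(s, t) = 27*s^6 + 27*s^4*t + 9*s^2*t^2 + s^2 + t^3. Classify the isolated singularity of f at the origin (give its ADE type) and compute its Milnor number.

Type A2, Milnor number mu = 2.

The Hessian of f at 0 has rank 1. Corank 1: A-series; mu = 2 gives A_2.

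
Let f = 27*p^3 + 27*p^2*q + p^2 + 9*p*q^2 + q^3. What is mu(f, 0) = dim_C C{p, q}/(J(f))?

2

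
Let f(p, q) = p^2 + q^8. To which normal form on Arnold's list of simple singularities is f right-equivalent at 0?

A_{7}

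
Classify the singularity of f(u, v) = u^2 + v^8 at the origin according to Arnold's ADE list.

A7

The Hessian of f at 0 has rank 1. Corank 1: A-series; mu = 7 gives A_7.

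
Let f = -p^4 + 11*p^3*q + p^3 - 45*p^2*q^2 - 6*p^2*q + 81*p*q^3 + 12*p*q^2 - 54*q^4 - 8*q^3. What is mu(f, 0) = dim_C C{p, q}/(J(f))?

The Hessian of f at 0 has rank 0. Corank 2; j^3 = (p - 2*q)^3 is a perfect cube, so E-series; the 4-jet and mu = 7 give E_7.

7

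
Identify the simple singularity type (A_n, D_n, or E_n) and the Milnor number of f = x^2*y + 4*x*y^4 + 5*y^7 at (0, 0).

Type D_{8}, Milnor number mu = 8.

The Hessian of f at 0 is [[0, 0], [0, 0]] with rank 0, so corank 2. A Groebner basis of the Jacobian ideal J(f) in C{x,y} is {-2*x^2/3 + x*y^3, x*y/2 + y^4, x^3, x^2*y}; counting standard monomials gives mu = 8. Corank 2; j^3 = x^2*y has shape L^2 M (L != M), so D-series; mu = 8 gives D_8.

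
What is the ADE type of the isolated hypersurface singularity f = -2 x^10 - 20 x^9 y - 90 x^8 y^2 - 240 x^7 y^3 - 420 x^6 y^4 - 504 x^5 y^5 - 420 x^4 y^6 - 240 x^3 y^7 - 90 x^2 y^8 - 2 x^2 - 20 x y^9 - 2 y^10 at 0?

A_9

The Hessian of f at 0 has rank 1. Corank 1: A-series; mu = 9 gives A_9.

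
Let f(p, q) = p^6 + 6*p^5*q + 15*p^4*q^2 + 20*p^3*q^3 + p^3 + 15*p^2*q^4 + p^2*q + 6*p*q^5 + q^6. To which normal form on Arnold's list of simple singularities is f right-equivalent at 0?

D7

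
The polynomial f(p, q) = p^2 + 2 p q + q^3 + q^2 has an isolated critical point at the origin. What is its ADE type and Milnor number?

The Hessian of f at 0 is [[2, 2], [2, 2]] with rank 1, so corank 1. A Groebner basis of the Jacobian ideal J(f) in C{p,q} is {q^2, p + q}; counting standard monomials gives mu = 2. Corank 1: A-series; mu = 2 gives A_2.

Type A_2, Milnor number mu = 2.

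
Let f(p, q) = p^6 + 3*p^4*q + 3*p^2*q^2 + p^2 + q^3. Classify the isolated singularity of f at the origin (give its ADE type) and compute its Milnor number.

Type A_{2}, Milnor number mu = 2.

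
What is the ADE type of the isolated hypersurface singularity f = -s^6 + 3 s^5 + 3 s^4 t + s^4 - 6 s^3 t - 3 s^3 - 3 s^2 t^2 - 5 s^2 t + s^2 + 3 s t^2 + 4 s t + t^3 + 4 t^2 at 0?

A2

The Hessian of f at 0 has rank 1. Corank 1: A-series; mu = 2 gives A_2.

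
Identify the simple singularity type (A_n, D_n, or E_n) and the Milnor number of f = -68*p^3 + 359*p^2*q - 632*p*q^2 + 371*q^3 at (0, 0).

The Hessian of f at 0 has rank 0. Corank 2; j^3 = -(4*p - 7*q)*(17*p^2 - 60*p*q + 53*q^2) splits into three distinct lines over C (the quadratic factor has nonzero discriminant), so D_4.

Type D_4, Milnor number mu = 4.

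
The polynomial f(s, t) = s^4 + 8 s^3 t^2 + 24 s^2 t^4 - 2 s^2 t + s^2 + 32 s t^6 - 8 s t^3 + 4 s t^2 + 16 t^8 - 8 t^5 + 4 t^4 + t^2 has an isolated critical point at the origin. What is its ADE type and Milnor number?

Type A_1, Milnor number mu = 1.

The Hessian of f at 0 is [[2, 0], [0, 2]] with rank 2, so corank 0. A Groebner basis of the Jacobian ideal J(f) in C{s,t} is {s, t}; counting standard monomials gives mu = 1. Corank 0: nondegenerate Morse point, so A_1.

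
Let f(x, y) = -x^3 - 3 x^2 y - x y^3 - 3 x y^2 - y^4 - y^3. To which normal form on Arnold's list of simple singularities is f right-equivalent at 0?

E_{7}

The Hessian of f at 0 is [[0, 0], [0, 0]] with rank 0, so corank 2. A Groebner basis of the Jacobian ideal J(f) in C{x,y} is {x^3 + 3*x^2*y + 6*x^2 + 12*x*y + 6*y^2, -3*x^2 + x*y^2 - 6*x*y - 3*y^2, 3*x^2 + 6*x*y + y^3 + 3*y^2}; counting standard monomials gives mu = 7. Corank 2; j^3 = -(x + y)^3 is a perfect cube, so E-series; the 4-jet and mu = 7 give E_7.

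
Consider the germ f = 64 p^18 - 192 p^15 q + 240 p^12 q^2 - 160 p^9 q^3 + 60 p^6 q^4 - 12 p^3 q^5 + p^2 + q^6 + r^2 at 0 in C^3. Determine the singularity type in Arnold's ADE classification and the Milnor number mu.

The Hessian of f at 0 is [[2, 0, 0], [0, 0, 0], [0, 0, 2]] with rank 2, so corank 1. A Groebner basis of the Jacobian ideal J(f) in C{p,q,r} is {q^5, p, r}; counting standard monomials gives mu = 5. Corank 1: A-series; mu = 5 gives A_5.

Type A_{5}, Milnor number mu = 5.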